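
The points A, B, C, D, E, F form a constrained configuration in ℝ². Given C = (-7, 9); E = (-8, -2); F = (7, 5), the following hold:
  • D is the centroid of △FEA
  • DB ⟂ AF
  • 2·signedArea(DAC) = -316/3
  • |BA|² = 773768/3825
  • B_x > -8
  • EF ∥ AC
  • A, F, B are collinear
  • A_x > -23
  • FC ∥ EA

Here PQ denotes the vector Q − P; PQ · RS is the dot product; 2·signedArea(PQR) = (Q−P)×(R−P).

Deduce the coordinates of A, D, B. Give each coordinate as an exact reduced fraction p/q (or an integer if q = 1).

1. A_x = -22  [EF ∥ AC ∩ FC ∥ EA]
2. A_y = 2  [EF ∥ AC ∩ FC ∥ EA]
   → A = (-22, 2)
3. D_x = -23/3  [D is the centroid of △FEA]
4. D_y = 5/3  [D is the centroid of △FEA]
   → D = (-23/3, 5/3)
5. B_x = -10012/1275  [A, F, B are collinear ∩ DB ⟂ AF]
6. B_y = 1472/425  [A, F, B are collinear ∩ DB ⟂ AF]
   → B = (-10012/1275, 1472/425)

A = (-22, 2)
B = (-10012/1275, 1472/425)
D = (-23/3, 5/3)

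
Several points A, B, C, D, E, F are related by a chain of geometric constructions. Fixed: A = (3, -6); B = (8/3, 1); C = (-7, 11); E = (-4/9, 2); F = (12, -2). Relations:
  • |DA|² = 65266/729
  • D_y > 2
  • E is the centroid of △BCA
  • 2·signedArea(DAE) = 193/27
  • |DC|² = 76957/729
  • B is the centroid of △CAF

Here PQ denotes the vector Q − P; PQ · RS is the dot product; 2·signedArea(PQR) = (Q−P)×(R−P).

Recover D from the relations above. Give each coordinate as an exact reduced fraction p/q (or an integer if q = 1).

1. D_x = -40/27  [line -8·x + -31/9·y + -103/27 = 0 ∩ |DA|² = 65266/729]
2. D_y = 7/3  [line -8·x + -31/9·y + -103/27 = 0 ∩ |DA|² = 65266/729]
   → D = (-40/27, 7/3)

D = (-40/27, 7/3)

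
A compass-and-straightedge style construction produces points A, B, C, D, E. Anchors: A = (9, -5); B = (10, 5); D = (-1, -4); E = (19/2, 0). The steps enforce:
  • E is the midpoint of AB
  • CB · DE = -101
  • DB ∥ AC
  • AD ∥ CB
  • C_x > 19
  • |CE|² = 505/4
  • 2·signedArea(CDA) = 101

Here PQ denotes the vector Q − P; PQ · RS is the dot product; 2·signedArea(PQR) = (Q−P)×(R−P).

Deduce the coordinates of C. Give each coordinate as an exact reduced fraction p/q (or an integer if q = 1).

1. C_x = 20  [AD ∥ CB ∩ DB ∥ AC]
2. C_y = 4  [AD ∥ CB ∩ DB ∥ AC]
   → C = (20, 4)

C = (20, 4)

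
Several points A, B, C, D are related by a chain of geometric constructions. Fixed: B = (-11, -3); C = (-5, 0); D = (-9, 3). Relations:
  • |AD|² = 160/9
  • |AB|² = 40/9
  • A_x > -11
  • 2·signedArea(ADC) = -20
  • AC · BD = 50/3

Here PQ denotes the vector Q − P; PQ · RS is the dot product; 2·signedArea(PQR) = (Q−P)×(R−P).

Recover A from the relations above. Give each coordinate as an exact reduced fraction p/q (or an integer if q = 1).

A = (-31/3, -1)

1. A_x = -31/3  [2·signedArea(ADC) = -20 ∩ AC · BD = 50/3]
2. A_y = -1  [2·signedArea(ADC) = -20 ∩ AC · BD = 50/3]
   → A = (-31/3, -1)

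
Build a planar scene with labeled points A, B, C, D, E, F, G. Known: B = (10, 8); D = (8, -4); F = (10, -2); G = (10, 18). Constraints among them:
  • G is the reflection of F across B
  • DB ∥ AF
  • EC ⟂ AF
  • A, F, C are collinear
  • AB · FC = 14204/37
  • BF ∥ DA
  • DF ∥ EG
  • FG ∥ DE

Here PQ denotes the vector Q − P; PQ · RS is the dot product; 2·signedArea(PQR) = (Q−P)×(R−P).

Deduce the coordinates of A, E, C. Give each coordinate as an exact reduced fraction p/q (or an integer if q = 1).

A = (8, -14)
C = (476/37, 562/37)
E = (8, 16)

1. A_x = 8  [DB ∥ AF ∩ BF ∥ DA]
2. A_y = -14  [DB ∥ AF ∩ BF ∥ DA]
   → A = (8, -14)
3. E_x = 8  [DF ∥ EG ∩ FG ∥ DE]
4. E_y = 16  [DF ∥ EG ∩ FG ∥ DE]
   → E = (8, 16)
5. C_x = 476/37  [A, F, C are collinear ∩ EC ⟂ AF]
6. C_y = 562/37  [A, F, C are collinear ∩ EC ⟂ AF]
   → C = (476/37, 562/37)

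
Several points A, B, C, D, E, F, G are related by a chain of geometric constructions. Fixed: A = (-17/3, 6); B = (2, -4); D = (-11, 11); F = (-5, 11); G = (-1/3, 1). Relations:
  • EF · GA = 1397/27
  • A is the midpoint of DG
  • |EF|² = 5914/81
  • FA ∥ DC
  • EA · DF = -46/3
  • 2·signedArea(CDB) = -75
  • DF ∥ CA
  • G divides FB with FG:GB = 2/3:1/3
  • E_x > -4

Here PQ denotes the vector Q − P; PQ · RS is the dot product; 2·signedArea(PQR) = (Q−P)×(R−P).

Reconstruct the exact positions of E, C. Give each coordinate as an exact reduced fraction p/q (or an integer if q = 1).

C = (-35/3, 6)
E = (-28/9, 8/3)

1. E_x = -28/9  [EF · GA = 1397/27 ∩ EA · DF = -46/3]
2. E_y = 8/3  [EF · GA = 1397/27 ∩ EA · DF = -46/3]
   → E = (-28/9, 8/3)
3. C_x = -35/3  [DF ∥ CA ∩ FA ∥ DC]
4. C_y = 6  [DF ∥ CA ∩ FA ∥ DC]
   → C = (-35/3, 6)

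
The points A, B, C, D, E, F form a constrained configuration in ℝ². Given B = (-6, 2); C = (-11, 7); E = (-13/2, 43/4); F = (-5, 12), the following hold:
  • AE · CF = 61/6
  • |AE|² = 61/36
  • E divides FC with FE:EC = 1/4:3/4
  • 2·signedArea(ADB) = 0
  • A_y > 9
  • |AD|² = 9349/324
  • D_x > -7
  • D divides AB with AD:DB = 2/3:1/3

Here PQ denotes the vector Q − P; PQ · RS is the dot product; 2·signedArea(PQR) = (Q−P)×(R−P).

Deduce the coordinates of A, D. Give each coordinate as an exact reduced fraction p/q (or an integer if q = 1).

A = (-15/2, 119/12)
D = (-13/2, 167/36)

1. A_x = -15/2  [line -6·x + -5·y + 55/12 = 0 ∩ |AE|² = 61/36]
2. A_y = 119/12  [line -6·x + -5·y + 55/12 = 0 ∩ |AE|² = 61/36]
   → A = (-15/2, 119/12)
3. D_x = -13/2  [2·signedArea(ADB) = 0 ∩ D divides AB with AD:DB = 2/3:1/3]
4. D_y = 167/36  [2·signedArea(ADB) = 0 ∩ D divides AB with AD:DB = 2/3:1/3]
   → D = (-13/2, 167/36)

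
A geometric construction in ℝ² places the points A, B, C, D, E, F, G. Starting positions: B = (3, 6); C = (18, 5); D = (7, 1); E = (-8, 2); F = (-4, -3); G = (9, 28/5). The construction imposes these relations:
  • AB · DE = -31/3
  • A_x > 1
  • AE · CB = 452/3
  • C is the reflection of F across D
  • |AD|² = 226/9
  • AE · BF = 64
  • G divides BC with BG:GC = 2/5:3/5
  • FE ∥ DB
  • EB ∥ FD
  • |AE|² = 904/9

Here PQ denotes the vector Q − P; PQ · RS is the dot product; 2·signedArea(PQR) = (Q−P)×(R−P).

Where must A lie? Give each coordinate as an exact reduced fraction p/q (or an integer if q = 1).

A = (2, 4/3)

1. A_x = 2  [AE · BF = 64 ∩ AE · CB = 452/3]
2. A_y = 4/3  [AE · BF = 64 ∩ AE · CB = 452/3]
   → A = (2, 4/3)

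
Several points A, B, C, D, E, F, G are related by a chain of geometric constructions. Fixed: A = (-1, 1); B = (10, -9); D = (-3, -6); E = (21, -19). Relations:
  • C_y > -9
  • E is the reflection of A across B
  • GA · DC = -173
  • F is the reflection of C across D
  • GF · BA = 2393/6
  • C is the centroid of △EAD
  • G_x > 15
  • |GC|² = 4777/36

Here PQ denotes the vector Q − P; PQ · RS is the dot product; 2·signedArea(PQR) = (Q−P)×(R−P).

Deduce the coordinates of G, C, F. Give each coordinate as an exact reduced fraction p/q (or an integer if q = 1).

C = (17/3, -8)
F = (-35/3, -4)
G = (31/2, -14)

1. C_x = 17/3  [C is the centroid of △EAD]
2. C_y = -8  [C is the centroid of △EAD]
   → C = (17/3, -8)
3. F_x = -35/3  [F is the reflection of C across D]
4. F_y = -4  [F is the reflection of C across D]
   → F = (-35/3, -4)
5. G_x = 31/2  [GA · DC = -173 ∩ GF · BA = 2393/6]
6. G_y = -14  [GA · DC = -173 ∩ GF · BA = 2393/6]
   → G = (31/2, -14)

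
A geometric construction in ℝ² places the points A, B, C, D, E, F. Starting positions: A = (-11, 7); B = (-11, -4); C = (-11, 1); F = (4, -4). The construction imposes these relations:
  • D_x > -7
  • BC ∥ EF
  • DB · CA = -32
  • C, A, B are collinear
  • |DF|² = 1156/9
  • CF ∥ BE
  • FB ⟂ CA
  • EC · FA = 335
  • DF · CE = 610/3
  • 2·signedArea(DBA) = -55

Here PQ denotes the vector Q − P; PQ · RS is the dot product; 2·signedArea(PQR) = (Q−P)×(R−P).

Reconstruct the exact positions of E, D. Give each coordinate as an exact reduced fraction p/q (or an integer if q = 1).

1. E_x = 4  [BC ∥ EF ∩ CF ∥ BE]
2. E_y = -9  [BC ∥ EF ∩ CF ∥ BE]
   → E = (4, -9)
3. D_x = -6  [DF · CE = 610/3 ∩ DB · CA = -32]
4. D_y = 4/3  [DF · CE = 610/3 ∩ DB · CA = -32]
   → D = (-6, 4/3)

D = (-6, 4/3)
E = (4, -9)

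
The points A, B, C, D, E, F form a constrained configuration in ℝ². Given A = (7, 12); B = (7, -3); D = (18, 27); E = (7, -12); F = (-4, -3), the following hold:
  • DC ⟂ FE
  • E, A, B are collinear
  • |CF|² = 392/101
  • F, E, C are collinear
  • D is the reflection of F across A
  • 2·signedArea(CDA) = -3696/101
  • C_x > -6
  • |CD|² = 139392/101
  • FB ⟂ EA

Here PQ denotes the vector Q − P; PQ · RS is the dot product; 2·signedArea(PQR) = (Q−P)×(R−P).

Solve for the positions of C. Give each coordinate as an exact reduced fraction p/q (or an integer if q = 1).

1. C_x = -558/101  [F, E, C are collinear ∩ DC ⟂ FE]
2. C_y = -177/101  [F, E, C are collinear ∩ DC ⟂ FE]
   → C = (-558/101, -177/101)

C = (-558/101, -177/101)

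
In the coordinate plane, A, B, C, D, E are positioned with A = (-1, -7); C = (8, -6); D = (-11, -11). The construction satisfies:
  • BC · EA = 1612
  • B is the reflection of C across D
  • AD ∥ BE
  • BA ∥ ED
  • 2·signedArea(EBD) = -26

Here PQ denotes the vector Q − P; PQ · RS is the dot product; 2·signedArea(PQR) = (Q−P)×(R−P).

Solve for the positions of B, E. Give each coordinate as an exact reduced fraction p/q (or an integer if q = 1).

B = (-30, -16)
E = (-40, -20)

1. B_x = -30  [B is the reflection of C across D]
2. B_y = -16  [B is the reflection of C across D]
   → B = (-30, -16)
3. E_x = -40  [BA ∥ ED ∩ AD ∥ BE]
4. E_y = -20  [BA ∥ ED ∩ AD ∥ BE]
   → E = (-40, -20)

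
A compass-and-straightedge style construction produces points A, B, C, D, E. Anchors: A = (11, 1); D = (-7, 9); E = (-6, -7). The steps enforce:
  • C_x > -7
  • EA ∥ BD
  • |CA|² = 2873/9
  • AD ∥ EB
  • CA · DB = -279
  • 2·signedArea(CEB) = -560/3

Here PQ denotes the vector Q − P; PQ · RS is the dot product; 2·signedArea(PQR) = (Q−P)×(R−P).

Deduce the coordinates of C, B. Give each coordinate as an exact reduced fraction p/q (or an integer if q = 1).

B = (-24, 1)
C = (-20/3, 11/3)

1. B_x = -24  [EA ∥ BD ∩ AD ∥ EB]
2. B_y = 1  [EA ∥ BD ∩ AD ∥ EB]
   → B = (-24, 1)
3. C_x = -20/3  [2·signedArea(CEB) = -560/3 ∩ CA · DB = -279]
4. C_y = 11/3  [2·signedArea(CEB) = -560/3 ∩ CA · DB = -279]
   → C = (-20/3, 11/3)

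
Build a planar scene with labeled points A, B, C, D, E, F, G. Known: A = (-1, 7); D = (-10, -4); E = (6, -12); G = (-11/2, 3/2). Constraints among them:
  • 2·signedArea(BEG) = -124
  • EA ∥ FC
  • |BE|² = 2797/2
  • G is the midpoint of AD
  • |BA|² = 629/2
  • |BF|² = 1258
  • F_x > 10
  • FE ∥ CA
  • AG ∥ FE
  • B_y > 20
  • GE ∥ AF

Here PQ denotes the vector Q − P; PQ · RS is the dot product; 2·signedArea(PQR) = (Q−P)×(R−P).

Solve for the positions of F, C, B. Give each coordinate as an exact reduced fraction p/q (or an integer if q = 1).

B = (-25/2, 41/2)
C = (7/2, 25/2)
F = (21/2, -13/2)

1. F_x = 21/2  [AG ∥ FE ∩ GE ∥ AF]
2. F_y = -13/2  [AG ∥ FE ∩ GE ∥ AF]
   → F = (21/2, -13/2)
3. C_x = 7/2  [FE ∥ CA ∩ EA ∥ FC]
4. C_y = 25/2  [FE ∥ CA ∩ EA ∥ FC]
   → C = (7/2, 25/2)
5. B_x = -25/2  [line -27/2·x + -23/2·y + 67 = 0 ∩ |BE|² = 2797/2]
6. B_y = 41/2  [line -27/2·x + -23/2·y + 67 = 0 ∩ |BE|² = 2797/2]
   → B = (-25/2, 41/2)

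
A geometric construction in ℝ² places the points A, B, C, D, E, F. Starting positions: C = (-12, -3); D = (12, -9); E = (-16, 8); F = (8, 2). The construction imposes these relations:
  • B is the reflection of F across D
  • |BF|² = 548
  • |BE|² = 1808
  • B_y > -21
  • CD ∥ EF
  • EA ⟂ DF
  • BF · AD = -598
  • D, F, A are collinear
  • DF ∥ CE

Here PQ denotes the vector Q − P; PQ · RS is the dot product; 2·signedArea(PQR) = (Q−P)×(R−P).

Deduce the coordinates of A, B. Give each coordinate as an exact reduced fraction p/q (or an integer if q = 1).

A = (448/137, 2056/137)
B = (16, -20)

1. A_x = 448/137  [D, F, A are collinear ∩ EA ⟂ DF]
2. A_y = 2056/137  [D, F, A are collinear ∩ EA ⟂ DF]
   → A = (448/137, 2056/137)
3. B_x = 16  [B is the reflection of F across D]
4. B_y = -20  [B is the reflection of F across D]
   → B = (16, -20)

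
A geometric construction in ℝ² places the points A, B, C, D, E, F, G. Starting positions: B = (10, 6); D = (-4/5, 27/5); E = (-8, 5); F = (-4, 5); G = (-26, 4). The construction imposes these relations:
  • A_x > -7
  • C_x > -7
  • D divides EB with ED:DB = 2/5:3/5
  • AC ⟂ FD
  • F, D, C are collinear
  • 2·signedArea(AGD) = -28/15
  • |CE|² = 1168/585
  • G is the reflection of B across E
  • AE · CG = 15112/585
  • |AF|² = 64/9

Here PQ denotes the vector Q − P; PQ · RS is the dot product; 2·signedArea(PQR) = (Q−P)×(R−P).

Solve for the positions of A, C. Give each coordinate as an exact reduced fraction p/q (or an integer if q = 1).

1. C_x = -1292/195  [line -2/5·x + 16/5·y + -88/5 = 0 ∩ |CE|² = 1168/585]
2. C_y = 911/195  [line -2/5·x + 16/5·y + -88/5 = 0 ∩ |CE|² = 1168/585]
   → C = (-1292/195, 911/195)
3. A_x = -20/3  [2·signedArea(AGD) = -28/15 ∩ AC ⟂ FD]
4. A_y = 5  [2·signedArea(AGD) = -28/15 ∩ AC ⟂ FD]
   → A = (-20/3, 5)

A = (-20/3, 5)
C = (-1292/195, 911/195)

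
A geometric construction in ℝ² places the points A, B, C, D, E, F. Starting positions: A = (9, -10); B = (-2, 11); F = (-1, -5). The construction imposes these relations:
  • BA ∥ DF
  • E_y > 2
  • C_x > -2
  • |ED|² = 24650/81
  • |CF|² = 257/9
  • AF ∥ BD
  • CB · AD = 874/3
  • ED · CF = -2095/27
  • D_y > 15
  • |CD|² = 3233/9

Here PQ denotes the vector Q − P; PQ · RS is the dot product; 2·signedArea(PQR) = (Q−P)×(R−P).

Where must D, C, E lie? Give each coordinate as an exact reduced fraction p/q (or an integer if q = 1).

1. D_x = -12  [BA ∥ DF ∩ AF ∥ BD]
2. D_y = 16  [BA ∥ DF ∩ AF ∥ BD]
   → D = (-12, 16)
3. C_x = -4/3  [line 21·x + -26·y + 110/3 = 0 ∩ |CF|² = 257/9]
4. C_y = 1/3  [line 21·x + -26·y + 110/3 = 0 ∩ |CF|² = 257/9]
   → C = (-4/3, 1/3)
5. E_x = -13/9  [line -1/3·x + 16/3·y + -317/27 = 0 ∩ |ED|² = 24650/81]
6. E_y = 19/9  [line -1/3·x + 16/3·y + -317/27 = 0 ∩ |ED|² = 24650/81]
   → E = (-13/9, 19/9)

C = (-4/3, 1/3)
D = (-12, 16)
E = (-13/9, 19/9)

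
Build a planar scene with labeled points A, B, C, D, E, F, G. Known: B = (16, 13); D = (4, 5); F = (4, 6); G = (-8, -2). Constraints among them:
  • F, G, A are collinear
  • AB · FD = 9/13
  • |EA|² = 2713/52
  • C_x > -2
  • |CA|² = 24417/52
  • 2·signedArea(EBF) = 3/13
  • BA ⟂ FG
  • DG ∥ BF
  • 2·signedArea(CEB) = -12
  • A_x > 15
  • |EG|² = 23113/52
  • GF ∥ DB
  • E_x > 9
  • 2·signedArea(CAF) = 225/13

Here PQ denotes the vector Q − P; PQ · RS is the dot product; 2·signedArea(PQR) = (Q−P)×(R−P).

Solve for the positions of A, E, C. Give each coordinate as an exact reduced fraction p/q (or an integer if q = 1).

A = (202/13, 178/13)
C = (-23/13, 17/26)
E = (127/13, 243/26)

1. A_x = 202/13  [F, G, A are collinear ∩ BA ⟂ FG]
2. A_y = 178/13  [F, G, A are collinear ∩ BA ⟂ FG]
   → A = (202/13, 178/13)
3. E_x = 127/13  [line 7·x + -12·y + 569/13 = 0 ∩ |EG|² = 23113/52]
4. E_y = 243/26  [line 7·x + -12·y + 569/13 = 0 ∩ |EG|² = 23113/52]
   → E = (127/13, 243/26)
5. C_x = -23/13  [2·signedArea(CEB) = -12 ∩ 2·signedArea(CAF) = 225/13]
6. C_y = 17/26  [2·signedArea(CEB) = -12 ∩ 2·signedArea(CAF) = 225/13]
   → C = (-23/13, 17/26)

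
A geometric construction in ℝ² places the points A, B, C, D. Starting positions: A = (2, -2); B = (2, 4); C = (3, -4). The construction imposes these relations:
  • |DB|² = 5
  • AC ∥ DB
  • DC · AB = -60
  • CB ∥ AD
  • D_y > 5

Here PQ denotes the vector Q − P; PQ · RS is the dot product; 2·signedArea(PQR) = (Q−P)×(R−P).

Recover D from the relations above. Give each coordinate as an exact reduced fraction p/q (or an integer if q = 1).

1. D_x = 1  [AC ∥ DB ∩ CB ∥ AD]
2. D_y = 6  [AC ∥ DB ∩ CB ∥ AD]
   → D = (1, 6)

D = (1, 6)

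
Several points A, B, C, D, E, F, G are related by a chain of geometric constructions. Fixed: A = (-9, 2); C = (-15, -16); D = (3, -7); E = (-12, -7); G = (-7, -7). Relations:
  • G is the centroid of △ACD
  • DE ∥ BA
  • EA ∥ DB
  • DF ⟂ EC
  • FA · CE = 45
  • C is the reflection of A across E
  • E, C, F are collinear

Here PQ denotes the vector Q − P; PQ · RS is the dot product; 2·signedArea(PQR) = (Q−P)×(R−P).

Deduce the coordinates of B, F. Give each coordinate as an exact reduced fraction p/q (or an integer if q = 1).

B = (6, 2)
F = (-21/2, -5/2)

1. B_x = 6  [DE ∥ BA ∩ EA ∥ DB]
2. B_y = 2  [DE ∥ BA ∩ EA ∥ DB]
   → B = (6, 2)
3. F_x = -21/2  [E, C, F are collinear ∩ DF ⟂ EC]
4. F_y = -5/2  [E, C, F are collinear ∩ DF ⟂ EC]
   → F = (-21/2, -5/2)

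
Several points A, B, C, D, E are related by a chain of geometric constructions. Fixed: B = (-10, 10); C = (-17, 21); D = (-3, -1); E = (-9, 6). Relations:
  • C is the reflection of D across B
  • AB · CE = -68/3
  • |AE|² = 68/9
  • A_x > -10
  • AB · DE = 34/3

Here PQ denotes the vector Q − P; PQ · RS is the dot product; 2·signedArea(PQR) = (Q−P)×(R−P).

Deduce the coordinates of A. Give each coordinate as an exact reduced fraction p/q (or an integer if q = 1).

A = (-29/3, 26/3)

1. A_x = -29/3  [AB · DE = 34/3 ∩ AB · CE = -68/3]
2. A_y = 26/3  [AB · DE = 34/3 ∩ AB · CE = -68/3]
   → A = (-29/3, 26/3)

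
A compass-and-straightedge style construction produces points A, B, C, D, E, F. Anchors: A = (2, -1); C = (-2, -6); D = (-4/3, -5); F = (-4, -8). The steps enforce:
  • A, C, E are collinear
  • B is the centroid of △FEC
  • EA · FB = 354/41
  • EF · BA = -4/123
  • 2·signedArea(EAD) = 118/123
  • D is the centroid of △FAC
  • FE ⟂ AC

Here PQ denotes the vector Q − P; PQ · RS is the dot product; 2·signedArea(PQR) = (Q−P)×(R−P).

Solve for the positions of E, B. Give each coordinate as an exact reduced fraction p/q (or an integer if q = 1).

B = (-400/123, -910/123)
E = (-154/41, -336/41)

1. E_x = -154/41  [A, C, E are collinear ∩ FE ⟂ AC]
2. E_y = -336/41  [A, C, E are collinear ∩ FE ⟂ AC]
   → E = (-154/41, -336/41)
3. B_x = -400/123  [B is the centroid of △FEC]
4. B_y = -910/123  [B is the centroid of △FEC]
   → B = (-400/123, -910/123)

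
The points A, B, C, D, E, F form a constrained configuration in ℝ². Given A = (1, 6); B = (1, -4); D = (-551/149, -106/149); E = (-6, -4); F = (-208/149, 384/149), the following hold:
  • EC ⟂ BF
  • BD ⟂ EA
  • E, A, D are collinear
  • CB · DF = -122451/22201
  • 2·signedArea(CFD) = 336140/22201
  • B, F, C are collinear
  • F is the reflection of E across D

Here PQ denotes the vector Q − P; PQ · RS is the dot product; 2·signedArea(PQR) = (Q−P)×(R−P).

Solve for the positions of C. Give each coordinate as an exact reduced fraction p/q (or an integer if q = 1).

1. C_x = 3994/22201  [B, F, C are collinear ∩ EC ⟂ BF]
2. C_y = -38824/22201  [B, F, C are collinear ∩ EC ⟂ BF]
   → C = (3994/22201, -38824/22201)

C = (3994/22201, -38824/22201)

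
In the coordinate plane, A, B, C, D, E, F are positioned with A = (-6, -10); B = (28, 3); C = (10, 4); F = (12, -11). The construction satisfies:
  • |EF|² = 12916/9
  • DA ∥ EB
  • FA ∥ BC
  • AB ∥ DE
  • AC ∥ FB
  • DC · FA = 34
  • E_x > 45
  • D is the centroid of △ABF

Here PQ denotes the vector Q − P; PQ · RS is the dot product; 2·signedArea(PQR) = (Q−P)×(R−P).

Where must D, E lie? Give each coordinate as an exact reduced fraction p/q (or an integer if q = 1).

1. D_x = 34/3  [D is the centroid of △ABF]
2. D_y = -6  [D is the centroid of △ABF]
   → D = (34/3, -6)
3. E_x = 136/3  [DA ∥ EB ∩ AB ∥ DE]
4. E_y = 7  [DA ∥ EB ∩ AB ∥ DE]
   → E = (136/3, 7)

D = (34/3, -6)
E = (136/3, 7)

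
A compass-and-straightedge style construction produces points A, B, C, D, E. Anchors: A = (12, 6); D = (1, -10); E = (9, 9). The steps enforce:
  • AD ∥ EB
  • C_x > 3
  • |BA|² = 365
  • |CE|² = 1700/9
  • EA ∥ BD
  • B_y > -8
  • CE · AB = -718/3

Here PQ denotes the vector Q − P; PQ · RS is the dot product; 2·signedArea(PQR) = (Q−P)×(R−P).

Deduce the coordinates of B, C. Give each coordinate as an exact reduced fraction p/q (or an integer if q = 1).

B = (-2, -7)
C = (11/3, -11/3)

1. B_x = -2  [EA ∥ BD ∩ AD ∥ EB]
2. B_y = -7  [EA ∥ BD ∩ AD ∥ EB]
   → B = (-2, -7)
3. C_x = 11/3  [line 14·x + 13·y + -11/3 = 0 ∩ |CE|² = 1700/9]
4. C_y = -11/3  [line 14·x + 13·y + -11/3 = 0 ∩ |CE|² = 1700/9]
   → C = (11/3, -11/3)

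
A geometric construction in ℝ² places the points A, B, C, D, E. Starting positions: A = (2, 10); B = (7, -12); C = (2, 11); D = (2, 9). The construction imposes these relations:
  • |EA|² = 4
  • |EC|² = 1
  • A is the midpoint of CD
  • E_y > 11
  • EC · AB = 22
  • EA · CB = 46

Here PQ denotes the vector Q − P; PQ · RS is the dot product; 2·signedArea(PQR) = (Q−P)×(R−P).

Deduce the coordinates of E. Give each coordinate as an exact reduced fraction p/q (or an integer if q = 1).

E = (2, 12)

1. E_x = 2  [EA · CB = 46 ∩ EC · AB = 22]
2. E_y = 12  [EA · CB = 46 ∩ EC · AB = 22]
   → E = (2, 12)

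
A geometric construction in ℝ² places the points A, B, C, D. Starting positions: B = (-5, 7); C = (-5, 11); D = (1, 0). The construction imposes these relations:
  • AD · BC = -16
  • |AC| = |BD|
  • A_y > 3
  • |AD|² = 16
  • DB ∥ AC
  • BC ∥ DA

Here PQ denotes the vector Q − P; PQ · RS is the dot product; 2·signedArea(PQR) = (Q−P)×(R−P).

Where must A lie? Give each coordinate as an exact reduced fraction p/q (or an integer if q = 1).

1. A_x = 1  [DB ∥ AC ∩ BC ∥ DA]
2. A_y = 4  [DB ∥ AC ∩ BC ∥ DA]
   → A = (1, 4)

A = (1, 4)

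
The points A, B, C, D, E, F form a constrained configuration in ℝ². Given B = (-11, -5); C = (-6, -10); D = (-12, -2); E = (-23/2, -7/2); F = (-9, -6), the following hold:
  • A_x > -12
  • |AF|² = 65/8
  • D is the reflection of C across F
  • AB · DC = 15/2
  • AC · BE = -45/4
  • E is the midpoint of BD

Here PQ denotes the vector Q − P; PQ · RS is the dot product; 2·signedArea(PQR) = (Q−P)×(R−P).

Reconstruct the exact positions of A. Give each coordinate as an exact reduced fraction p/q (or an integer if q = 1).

1. A_x = -45/4  [AC · BE = -45/4 ∩ AB · DC = 15/2]
2. A_y = -17/4  [AC · BE = -45/4 ∩ AB · DC = 15/2]
   → A = (-45/4, -17/4)

A = (-45/4, -17/4)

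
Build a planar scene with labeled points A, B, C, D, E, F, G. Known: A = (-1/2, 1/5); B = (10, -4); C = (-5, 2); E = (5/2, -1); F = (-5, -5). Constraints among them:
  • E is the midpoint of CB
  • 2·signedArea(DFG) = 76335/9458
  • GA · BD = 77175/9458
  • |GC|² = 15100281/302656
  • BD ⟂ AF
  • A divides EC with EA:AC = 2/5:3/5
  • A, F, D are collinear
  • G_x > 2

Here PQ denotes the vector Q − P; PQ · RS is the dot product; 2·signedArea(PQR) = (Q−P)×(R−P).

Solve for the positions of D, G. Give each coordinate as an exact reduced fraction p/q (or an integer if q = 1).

D = (9070/4729, 14159/4729)
G = (78065/37832, 9437/4729)

1. D_x = 9070/4729  [A, F, D are collinear ∩ BD ⟂ AF]
2. D_y = 14159/4729  [A, F, D are collinear ∩ BD ⟂ AF]
   → D = (9070/4729, 14159/4729)
3. G_x = 78065/37832  [line 38220/4729·x + -33075/4729·y + -25725/9458 = 0 ∩ |GC|² = 15100281/302656]
4. G_y = 9437/4729  [line 38220/4729·x + -33075/4729·y + -25725/9458 = 0 ∩ |GC|² = 15100281/302656]
   → G = (78065/37832, 9437/4729)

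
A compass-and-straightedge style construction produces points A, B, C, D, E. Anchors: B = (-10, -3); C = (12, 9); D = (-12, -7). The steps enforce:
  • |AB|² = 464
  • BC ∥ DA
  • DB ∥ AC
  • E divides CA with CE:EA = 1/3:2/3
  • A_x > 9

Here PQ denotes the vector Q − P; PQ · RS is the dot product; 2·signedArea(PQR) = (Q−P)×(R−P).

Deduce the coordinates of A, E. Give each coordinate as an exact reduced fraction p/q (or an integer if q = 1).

A = (10, 5)
E = (34/3, 23/3)

1. A_x = 10  [DB ∥ AC ∩ BC ∥ DA]
2. A_y = 5  [DB ∥ AC ∩ BC ∥ DA]
   → A = (10, 5)
3. E_x = 34/3  [E divides CA with CE:EA = 1/3:2/3]
4. E_y = 23/3  [E divides CA with CE:EA = 1/3:2/3]
   → E = (34/3, 23/3)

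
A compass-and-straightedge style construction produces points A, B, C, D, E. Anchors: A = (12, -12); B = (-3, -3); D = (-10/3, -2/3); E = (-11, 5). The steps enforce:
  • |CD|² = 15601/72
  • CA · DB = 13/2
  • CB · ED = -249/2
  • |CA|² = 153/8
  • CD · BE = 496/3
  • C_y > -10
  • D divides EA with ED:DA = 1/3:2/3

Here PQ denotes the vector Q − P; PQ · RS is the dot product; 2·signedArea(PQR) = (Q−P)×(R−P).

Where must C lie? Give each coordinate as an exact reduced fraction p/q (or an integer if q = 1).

C = (33/4, -39/4)

1. C_x = 33/4  [CD · BE = 496/3 ∩ CB · ED = -249/2]
2. C_y = -39/4  [CD · BE = 496/3 ∩ CB · ED = -249/2]
   → C = (33/4, -39/4)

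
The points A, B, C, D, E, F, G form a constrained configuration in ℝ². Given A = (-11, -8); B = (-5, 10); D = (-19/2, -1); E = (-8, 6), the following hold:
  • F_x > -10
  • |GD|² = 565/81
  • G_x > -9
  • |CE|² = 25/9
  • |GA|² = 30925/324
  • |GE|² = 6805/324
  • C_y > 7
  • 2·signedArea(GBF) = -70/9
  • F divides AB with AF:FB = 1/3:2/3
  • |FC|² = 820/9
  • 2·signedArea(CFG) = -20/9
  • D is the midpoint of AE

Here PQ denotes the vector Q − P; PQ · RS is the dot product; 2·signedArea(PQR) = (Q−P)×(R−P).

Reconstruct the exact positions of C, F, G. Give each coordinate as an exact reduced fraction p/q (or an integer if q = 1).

C = (-7, 22/3)
F = (-9, -2)
G = (-17/2, 13/9)

1. F_x = -9  [F divides AB with AF:FB = 1/3:2/3]
2. F_y = -2  [F divides AB with AF:FB = 1/3:2/3]
   → F = (-9, -2)
3. G_x = -17/2  [line 12·x + -4·y + 970/9 = 0 ∩ |GD|² = 565/81]
4. G_y = 13/9  [line 12·x + -4·y + 970/9 = 0 ∩ |GD|² = 565/81]
   → G = (-17/2, 13/9)
5. C_x = -7  [line -31/9·x + 1/2·y + -250/9 = 0 ∩ |CE|² = 25/9]
6. C_y = 22/3  [line -31/9·x + 1/2·y + -250/9 = 0 ∩ |CE|² = 25/9]
   → C = (-7, 22/3)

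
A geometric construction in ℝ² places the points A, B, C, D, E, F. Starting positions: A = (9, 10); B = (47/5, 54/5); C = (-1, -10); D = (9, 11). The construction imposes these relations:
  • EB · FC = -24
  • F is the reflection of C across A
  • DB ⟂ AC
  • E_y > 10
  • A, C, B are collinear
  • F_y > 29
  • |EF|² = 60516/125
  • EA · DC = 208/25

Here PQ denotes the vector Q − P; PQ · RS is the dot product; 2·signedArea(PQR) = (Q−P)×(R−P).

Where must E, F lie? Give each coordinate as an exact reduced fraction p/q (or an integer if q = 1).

E = (229/25, 258/25)
F = (19, 30)

1. F_x = 19  [F is the reflection of C across A]
2. F_y = 30  [F is the reflection of C across A]
   → F = (19, 30)
3. E_x = 229/25  [EA · DC = 208/25 ∩ EB · FC = -24]
4. E_y = 258/25  [EA · DC = 208/25 ∩ EB · FC = -24]
   → E = (229/25, 258/25)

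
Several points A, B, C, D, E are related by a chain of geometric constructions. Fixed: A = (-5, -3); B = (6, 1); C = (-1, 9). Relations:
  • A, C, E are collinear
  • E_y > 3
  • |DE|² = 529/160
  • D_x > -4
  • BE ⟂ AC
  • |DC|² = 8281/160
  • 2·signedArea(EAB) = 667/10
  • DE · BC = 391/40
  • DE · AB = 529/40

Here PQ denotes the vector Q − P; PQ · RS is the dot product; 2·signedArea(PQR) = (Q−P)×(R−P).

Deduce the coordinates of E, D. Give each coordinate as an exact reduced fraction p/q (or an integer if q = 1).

D = (-131/40, 87/40)
E = (-27/10, 39/10)

1. E_x = -27/10  [A, C, E are collinear ∩ BE ⟂ AC]
2. E_y = 39/10  [A, C, E are collinear ∩ BE ⟂ AC]
   → E = (-27/10, 39/10)
3. D_x = -131/40  [DE · BC = 391/40 ∩ DE · AB = 529/40]
4. D_y = 87/40  [DE · BC = 391/40 ∩ DE · AB = 529/40]
   → D = (-131/40, 87/40)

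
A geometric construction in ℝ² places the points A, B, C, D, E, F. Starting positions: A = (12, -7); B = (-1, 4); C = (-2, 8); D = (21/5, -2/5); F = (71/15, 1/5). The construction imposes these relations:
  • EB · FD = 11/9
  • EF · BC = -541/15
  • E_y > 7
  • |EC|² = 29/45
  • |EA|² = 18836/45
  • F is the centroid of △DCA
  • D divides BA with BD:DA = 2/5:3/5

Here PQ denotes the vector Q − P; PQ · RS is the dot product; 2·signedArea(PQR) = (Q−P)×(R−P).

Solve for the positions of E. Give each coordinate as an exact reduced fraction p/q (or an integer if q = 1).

1. E_x = -38/15  [EF · BC = -541/15 ∩ EB · FD = 11/9]
2. E_y = 37/5  [EF · BC = -541/15 ∩ EB · FD = 11/9]
   → E = (-38/15, 37/5)

E = (-38/15, 37/5)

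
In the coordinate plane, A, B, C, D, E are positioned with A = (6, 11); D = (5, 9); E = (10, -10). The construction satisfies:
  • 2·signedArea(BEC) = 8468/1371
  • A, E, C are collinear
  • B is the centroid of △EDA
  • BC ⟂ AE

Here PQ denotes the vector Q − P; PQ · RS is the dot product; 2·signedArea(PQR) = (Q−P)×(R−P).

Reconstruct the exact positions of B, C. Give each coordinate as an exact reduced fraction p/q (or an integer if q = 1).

B = (7, 10/3)
C = (3402/457, 1562/457)

1. B_x = 7  [B is the centroid of △EDA]
2. B_y = 10/3  [B is the centroid of △EDA]
   → B = (7, 10/3)
3. C_x = 3402/457  [A, E, C are collinear ∩ BC ⟂ AE]
4. C_y = 1562/457  [A, E, C are collinear ∩ BC ⟂ AE]
   → C = (3402/457, 1562/457)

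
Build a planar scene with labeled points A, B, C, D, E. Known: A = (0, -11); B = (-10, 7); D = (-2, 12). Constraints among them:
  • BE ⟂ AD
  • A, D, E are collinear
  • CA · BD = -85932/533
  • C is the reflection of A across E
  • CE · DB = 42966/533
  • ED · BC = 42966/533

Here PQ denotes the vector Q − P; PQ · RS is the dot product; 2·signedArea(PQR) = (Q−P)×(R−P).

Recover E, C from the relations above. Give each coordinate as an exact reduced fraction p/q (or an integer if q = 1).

1. E_x = -868/533  [A, D, E are collinear ∩ BE ⟂ AD]
2. E_y = 4119/533  [A, D, E are collinear ∩ BE ⟂ AD]
   → E = (-868/533, 4119/533)
3. C_x = -1736/533  [C is the reflection of A across E]
4. C_y = 14101/533  [C is the reflection of A across E]
   → C = (-1736/533, 14101/533)

C = (-1736/533, 14101/533)
E = (-868/533, 4119/533)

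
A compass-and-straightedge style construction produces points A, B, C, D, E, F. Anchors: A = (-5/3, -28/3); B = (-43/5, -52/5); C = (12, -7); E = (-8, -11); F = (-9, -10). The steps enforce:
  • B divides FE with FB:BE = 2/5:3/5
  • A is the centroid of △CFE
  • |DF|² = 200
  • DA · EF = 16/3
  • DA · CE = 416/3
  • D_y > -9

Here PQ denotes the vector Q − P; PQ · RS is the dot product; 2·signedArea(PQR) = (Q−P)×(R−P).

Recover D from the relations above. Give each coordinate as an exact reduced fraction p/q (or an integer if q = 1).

1. D_x = 5  [DA · EF = 16/3 ∩ DA · CE = 416/3]
2. D_y = -8  [DA · EF = 16/3 ∩ DA · CE = 416/3]
   → D = (5, -8)

D = (5, -8)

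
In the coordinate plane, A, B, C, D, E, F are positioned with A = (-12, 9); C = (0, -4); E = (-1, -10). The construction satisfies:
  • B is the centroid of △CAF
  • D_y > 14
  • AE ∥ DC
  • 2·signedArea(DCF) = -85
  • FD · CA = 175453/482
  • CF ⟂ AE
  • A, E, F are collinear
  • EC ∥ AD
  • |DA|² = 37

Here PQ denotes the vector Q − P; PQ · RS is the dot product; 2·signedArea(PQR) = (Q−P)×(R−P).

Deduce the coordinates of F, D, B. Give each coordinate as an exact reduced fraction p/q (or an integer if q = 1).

1. F_x = -1615/482  [A, E, F are collinear ∩ CF ⟂ AE]
2. F_y = -2863/482  [A, E, F are collinear ∩ CF ⟂ AE]
   → F = (-1615/482, -2863/482)
3. D_x = -11  [AE ∥ DC ∩ EC ∥ AD]
4. D_y = 15  [AE ∥ DC ∩ EC ∥ AD]
   → D = (-11, 15)
5. B_x = -7399/1446  [B is the centroid of △CAF]
6. B_y = -151/482  [B is the centroid of △CAF]
   → B = (-7399/1446, -151/482)

B = (-7399/1446, -151/482)
D = (-11, 15)
F = (-1615/482, -2863/482)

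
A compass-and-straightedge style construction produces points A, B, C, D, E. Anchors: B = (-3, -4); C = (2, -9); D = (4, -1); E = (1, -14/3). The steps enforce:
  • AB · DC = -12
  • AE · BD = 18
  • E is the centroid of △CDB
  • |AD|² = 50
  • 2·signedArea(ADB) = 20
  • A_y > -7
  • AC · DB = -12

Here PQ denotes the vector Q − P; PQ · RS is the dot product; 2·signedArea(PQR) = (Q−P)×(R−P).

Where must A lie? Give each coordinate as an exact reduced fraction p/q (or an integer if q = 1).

A = (-1, -6)

1. A_x = -1  [AC · DB = -12 ∩ AB · DC = -12]
2. A_y = -6  [AC · DB = -12 ∩ AB · DC = -12]
   → A = (-1, -6)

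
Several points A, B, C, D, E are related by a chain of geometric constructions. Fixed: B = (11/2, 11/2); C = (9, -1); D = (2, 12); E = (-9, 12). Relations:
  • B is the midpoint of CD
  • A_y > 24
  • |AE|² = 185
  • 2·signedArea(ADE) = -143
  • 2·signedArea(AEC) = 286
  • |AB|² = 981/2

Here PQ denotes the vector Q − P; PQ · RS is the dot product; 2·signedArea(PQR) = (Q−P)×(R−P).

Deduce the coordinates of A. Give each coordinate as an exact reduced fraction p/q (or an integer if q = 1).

A = (-5, 25)

1. A_x = -5  [2·signedArea(ADE) = -143 ∩ 2·signedArea(AEC) = 286]
2. A_y = 25  [2·signedArea(ADE) = -143 ∩ 2·signedArea(AEC) = 286]
   → A = (-5, 25)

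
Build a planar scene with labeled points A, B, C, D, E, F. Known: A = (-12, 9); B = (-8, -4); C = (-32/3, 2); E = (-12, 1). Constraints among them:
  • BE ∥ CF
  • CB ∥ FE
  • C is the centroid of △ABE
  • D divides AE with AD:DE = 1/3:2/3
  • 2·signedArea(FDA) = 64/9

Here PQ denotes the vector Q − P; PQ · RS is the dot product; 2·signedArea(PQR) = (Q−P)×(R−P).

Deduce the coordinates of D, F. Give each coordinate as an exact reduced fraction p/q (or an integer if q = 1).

1. D_x = -12  [D divides AE with AD:DE = 1/3:2/3]
2. D_y = 19/3  [D divides AE with AD:DE = 1/3:2/3]
   → D = (-12, 19/3)
3. F_x = -44/3  [CB ∥ FE ∩ BE ∥ CF]
4. F_y = 7  [CB ∥ FE ∩ BE ∥ CF]
   → F = (-44/3, 7)

D = (-12, 19/3)
F = (-44/3, 7)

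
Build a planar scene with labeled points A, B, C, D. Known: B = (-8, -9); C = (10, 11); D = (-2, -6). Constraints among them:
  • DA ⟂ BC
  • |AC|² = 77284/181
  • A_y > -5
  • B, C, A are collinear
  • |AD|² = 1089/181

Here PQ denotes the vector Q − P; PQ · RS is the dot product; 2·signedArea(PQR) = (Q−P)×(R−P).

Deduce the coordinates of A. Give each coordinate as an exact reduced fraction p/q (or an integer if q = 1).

A = (-692/181, -789/181)

1. A_x = -692/181  [B, C, A are collinear ∩ DA ⟂ BC]
2. A_y = -789/181  [B, C, A are collinear ∩ DA ⟂ BC]
   → A = (-692/181, -789/181)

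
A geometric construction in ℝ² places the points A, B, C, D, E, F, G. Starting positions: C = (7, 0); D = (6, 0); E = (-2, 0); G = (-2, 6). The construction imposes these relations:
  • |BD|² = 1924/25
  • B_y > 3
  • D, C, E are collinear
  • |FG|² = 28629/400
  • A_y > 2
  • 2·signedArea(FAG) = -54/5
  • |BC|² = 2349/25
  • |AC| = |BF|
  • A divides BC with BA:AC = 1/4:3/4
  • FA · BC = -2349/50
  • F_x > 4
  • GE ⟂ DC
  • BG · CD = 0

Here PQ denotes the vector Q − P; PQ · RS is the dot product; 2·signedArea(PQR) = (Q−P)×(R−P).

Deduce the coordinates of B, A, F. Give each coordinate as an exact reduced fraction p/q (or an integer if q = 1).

A = (1/4, 27/10)
B = (-2, 18/5)
F = (19/4, 9/10)

1. B_x = -2  [BG · CD = 0]
2. B_y = 18/5  [|BD|² = 1924/25]
   → B = (-2, 18/5)
3. A_x = 1/4  [A divides BC with BA:AC = 1/4:3/4]
4. A_y = 27/10  [A divides BC with BA:AC = 1/4:3/4]
   → A = (1/4, 27/10)
5. F_x = 19/4  [FA · BC = -2349/50 ∩ 2·signedArea(FAG) = -54/5]
6. F_y = 9/10  [FA · BC = -2349/50 ∩ 2·signedArea(FAG) = -54/5]
   → F = (19/4, 9/10)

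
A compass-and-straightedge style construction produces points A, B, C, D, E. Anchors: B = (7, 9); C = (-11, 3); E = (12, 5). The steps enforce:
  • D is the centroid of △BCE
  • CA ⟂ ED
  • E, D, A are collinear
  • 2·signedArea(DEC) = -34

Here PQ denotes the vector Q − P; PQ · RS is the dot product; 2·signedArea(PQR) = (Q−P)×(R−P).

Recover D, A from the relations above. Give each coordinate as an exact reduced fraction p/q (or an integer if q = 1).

A = (-2116/197, 1305/197)
D = (8/3, 17/3)

1. D_x = 8/3  [D is the centroid of △BCE]
2. D_y = 17/3  [D is the centroid of △BCE]
   → D = (8/3, 17/3)
3. A_x = -2116/197  [E, D, A are collinear ∩ CA ⟂ ED]
4. A_y = 1305/197  [E, D, A are collinear ∩ CA ⟂ ED]
   → A = (-2116/197, 1305/197)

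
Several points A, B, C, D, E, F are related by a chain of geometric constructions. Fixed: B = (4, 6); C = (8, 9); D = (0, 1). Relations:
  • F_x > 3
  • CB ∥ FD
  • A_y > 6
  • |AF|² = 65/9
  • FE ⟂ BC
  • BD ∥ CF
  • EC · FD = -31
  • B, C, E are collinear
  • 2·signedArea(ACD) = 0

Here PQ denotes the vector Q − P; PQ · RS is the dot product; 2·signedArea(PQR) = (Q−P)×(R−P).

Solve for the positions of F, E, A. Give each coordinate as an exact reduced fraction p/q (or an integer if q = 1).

A = (16/3, 19/3)
E = (76/25, 132/25)
F = (4, 4)

1. F_x = 4  [CB ∥ FD ∩ BD ∥ CF]
2. F_y = 4  [CB ∥ FD ∩ BD ∥ CF]
   → F = (4, 4)
3. E_x = 76/25  [B, C, E are collinear ∩ FE ⟂ BC]
4. E_y = 132/25  [B, C, E are collinear ∩ FE ⟂ BC]
   → E = (76/25, 132/25)
5. A_x = 16/3  [line 8·x + -8·y + 8 = 0 ∩ |AF|² = 65/9]
6. A_y = 19/3  [line 8·x + -8·y + 8 = 0 ∩ |AF|² = 65/9]
   → A = (16/3, 19/3)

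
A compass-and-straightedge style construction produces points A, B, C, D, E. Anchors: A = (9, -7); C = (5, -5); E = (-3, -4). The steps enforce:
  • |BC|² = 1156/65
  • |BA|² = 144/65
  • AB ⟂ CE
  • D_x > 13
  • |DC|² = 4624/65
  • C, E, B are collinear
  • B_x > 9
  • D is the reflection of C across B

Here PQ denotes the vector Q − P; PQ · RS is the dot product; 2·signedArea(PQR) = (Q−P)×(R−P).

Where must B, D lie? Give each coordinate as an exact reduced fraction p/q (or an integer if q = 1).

B = (597/65, -359/65)
D = (869/65, -393/65)

1. B_x = 597/65  [C, E, B are collinear ∩ AB ⟂ CE]
2. B_y = -359/65  [C, E, B are collinear ∩ AB ⟂ CE]
   → B = (597/65, -359/65)
3. D_x = 869/65  [D is the reflection of C across B]
4. D_y = -393/65  [D is the reflection of C across B]
   → D = (869/65, -393/65)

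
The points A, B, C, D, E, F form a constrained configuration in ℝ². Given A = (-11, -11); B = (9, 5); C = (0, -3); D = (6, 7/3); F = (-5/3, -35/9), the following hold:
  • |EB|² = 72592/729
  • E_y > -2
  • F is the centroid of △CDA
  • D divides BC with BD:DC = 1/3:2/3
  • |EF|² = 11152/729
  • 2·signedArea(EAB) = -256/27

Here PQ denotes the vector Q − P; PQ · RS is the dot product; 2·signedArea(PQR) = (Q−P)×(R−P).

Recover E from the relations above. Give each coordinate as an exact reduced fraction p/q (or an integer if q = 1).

E = (13/9, -41/27)

1. E_x = 13/9  [line -16·x + 20·y + 1444/27 = 0 ∩ |EF|² = 11152/729]
2. E_y = -41/27  [line -16·x + 20·y + 1444/27 = 0 ∩ |EF|² = 11152/729]
   → E = (13/9, -41/27)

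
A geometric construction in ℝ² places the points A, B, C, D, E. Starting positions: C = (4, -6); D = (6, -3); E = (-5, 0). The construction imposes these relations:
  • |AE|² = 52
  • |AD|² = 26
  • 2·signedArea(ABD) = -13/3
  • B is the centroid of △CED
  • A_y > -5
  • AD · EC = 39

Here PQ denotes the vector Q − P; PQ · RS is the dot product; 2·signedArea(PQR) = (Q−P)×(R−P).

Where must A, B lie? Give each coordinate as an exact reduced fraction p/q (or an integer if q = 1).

A = (1, -4)
B = (5/3, -3)

1. A_x = 1  [line -9·x + 6·y + 33 = 0 ∩ |AE|² = 52]
2. A_y = -4  [line -9·x + 6·y + 33 = 0 ∩ |AE|² = 52]
   → A = (1, -4)
3. B_x = 5/3  [2·signedArea(ABD) = -13/3 ∩ B is the centroid of △CED]
4. B_y = -3  [2·signedArea(ABD) = -13/3 ∩ B is the centroid of △CED]
   → B = (5/3, -3)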